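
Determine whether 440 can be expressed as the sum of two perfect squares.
Not possible

Factorization: 440 = 2^3 × 5 × 11
By Fermat: n is sum of two squares iff every prime p ≡ 3 (mod 4) appears to even power.
Prime(s) ≡ 3 (mod 4) with odd exponent: [(11, 1)]
Therefore 440 cannot be expressed as a² + b².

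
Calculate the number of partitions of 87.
38887673

p(n) counts ways to write n as a sum of positive integers (order ignored).
Euler's pentagonal recurrence: p(k) = p(k-1) + p(k-2) - p(k-5) - p(k-7) + p(k-12) + p(k-15) - ... (offsets j(3j∓1)/2, signs ++--, p(0)=1, p(<0)=0).
DP table for k = 0..86: p(0)=1, p(1)=1, p(2)=2, p(3)=3, p(4)=5, p(5)=7, p(6)=11, p(7)=15, p(8)=22, p(9)=30, p(10)=42, p(11)=56, p(12)=77, p(13)=101, p(14)=135, p(15)=176, p(16)=231, p(17)=297, p(18)=385, p(19)=490, p(20)=627, p(21)=792, p(22)=1002, p(23)=1255, p(24)=1575, p(25)=1958, p(26)=2436, p(27)=3010, p(28)=3718, p(29)=4565, p(30)=5604, p(31)=6842, p(32)=8349, p(33)=10143, p(34)=12310, p(35)=14883, p(36)=17977, p(37)=21637, p(38)=26015, p(39)=31185, p(40)=37338, p(41)=44583, p(42)=53174, p(43)=63261, p(44)=75175, p(45)=89134, p(46)=105558, p(47)=124754, p(48)=147273, p(49)=173525, p(50)=204226, p(51)=239943, p(52)=281589, p(53)=329931, p(54)=386155, p(55)=451276, p(56)=526823, p(57)=614154, p(58)=715220, p(59)=831820, p(60)=966467, p(61)=1121505, p(62)=1300156, p(63)=1505499, p(64)=1741630, p(65)=2012558, p(66)=2323520, p(67)=2679689, p(68)=3087735, p(69)=3554345, p(70)=4087968, p(71)=4697205, p(72)=5392783, p(73)=6185689, p(74)=7089500, p(75)=8118264, p(76)=9289091, p(77)=10619863, p(78)=12132164, p(79)=13848650, p(80)=15796476, p(81)=18004327, p(82)=20506255, p(83)=23338469, p(84)=26543660, p(85)=30167357, p(86)=34262962.
Final step: p(87) = p(86) + p(85) - p(82) - p(80) + p(75) + p(72) - p(65) - p(61) + p(52) + p(47) - p(36) - p(30) + p(17) + p(10)
= 34262962 + 30167357 - 20506255 - 15796476 + 8118264 + 5392783 - 2012558 - 1121505 + 281589 + 124754 - 17977 - 5604 + 297 + 42
= 38887673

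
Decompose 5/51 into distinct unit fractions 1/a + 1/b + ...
1/11 + 1/141 + 1/26367

Greedy algorithm:
5/51: ceiling(51/5) = 11, use 1/11
4/561: ceiling(561/4) = 141, use 1/141
1/26367: ceiling(26367/1) = 26367, use 1/26367
Result: 5/51 = 1/11 + 1/141 + 1/26367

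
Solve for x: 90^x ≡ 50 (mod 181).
137

Baby-step giant-step with step n = ⌈√181⌉ = 14.
Baby steps 90^j mod 181 (j:value) for j=0..13: 0:1, 1:90, 2:136, 3:113, 4:34, 5:164, 6:99, 7:41, 8:70, 9:146, 10:108, 11:127, 12:27, 13:77.
Giant-step multiplier: 90^(-14) ≡ 90^(180-14) = 90^166 ≡ 94 (mod 181).
Giant steps γ_i = 50·94^i mod 181: γ_0=50, γ_1=175, γ_2=160, γ_3=17, γ_4=150, γ_5=163, γ_6=118, γ_7=51, γ_8=88, γ_9=127 (in table at j=11).
x = i·n + j = 9·14 + 11 = 137.
Check: 90^137 ≡ 50 (mod 181).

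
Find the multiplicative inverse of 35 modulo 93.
8

gcd(35, 93) = 1, so the inverse exists.
Extended Euclidean algorithm on (93, 35):
93 = 2 × 35 + 23  ⟹  23 = (1)·93 + (-2)·35
35 = 1 × 23 + 12  ⟹  12 = (-1)·93 + (3)·35
23 = 1 × 12 + 11  ⟹  11 = (2)·93 + (-5)·35
12 = 1 × 11 + 1  ⟹  1 = (-3)·93 + (8)·35
So (8)·35 ≡ 1 (mod 93), i.e. 35^(-1) ≡ 8 (mod 93).
Check: 35 × 8 = 280 ≡ 1 (mod 93)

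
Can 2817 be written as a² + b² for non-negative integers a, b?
36² + 39² (a=36, b=39)

Factorization: 2817 = 3^2 × 313
By Fermat: n is sum of two squares iff every prime p ≡ 3 (mod 4) appears to even power.
All primes ≡ 3 (mod 4) appear to even power.
Search a = 0, 1, 2, … for 2817 - a² a perfect square: first hit at a = 36: 2817 - 1296 = 1521 = 39².
2817 = 36² + 39² = 1296 + 1521 ✓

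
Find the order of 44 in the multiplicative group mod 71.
70

71 is prime, so ord(44) divides φ(71) = 70.
Divisors of 70: 1, 2, 5, 7, 10, 14, 35, 70.
Repeated squaring: 44^1 ≡ 44, 44^2 ≡ 19, 44^4 ≡ 6, 44^8 ≡ 36, 44^16 ≡ 18, 44^32 ≡ 40, 44^64 ≡ 38 (mod 71).
Test 44^d mod 71 for each divisor d in increasing order:
44^1 ≡ 44
44^2 ≡ 19
44^5 = 44^4·44^1 ≡ 51
44^7 = 44^4·44^2·44^1 ≡ 46
44^10 = 44^8·44^2 ≡ 45
44^14 = 44^8·44^4·44^2 ≡ 57
44^35 = 44^32·44^2·44^1 ≡ 70
44^70 = 44^64·44^4·44^2 ≡ 1  ← first divisor giving 1
The order is 70.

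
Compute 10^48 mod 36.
28

Repeated squaring. Binary of 48 = 110000.
10^1 ≡ 10 (mod 36); 10^2 ≡ 28 (mod 36); 10^4 ≡ 28 (mod 36); 10^8 ≡ 28 (mod 36); 10^16 ≡ 28 (mod 36); 10^32 ≡ 28 (mod 36)
10^48 = 10^16 × 10^32 ≡ 28 (mod 36)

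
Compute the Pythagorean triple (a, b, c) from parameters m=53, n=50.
(309, 5300, 5309)

Euclid's formula: a = m² - n², b = 2mn, c = m² + n²
m = 53, n = 50
a = 53² - 50² = 2809 - 2500 = 309
b = 2 × 53 × 50 = 5300
c = 53² + 50² = 2809 + 2500 = 5309
Verification: 309² + 5300² = 95481 + 28090000 = 28185481 = 5309² ✓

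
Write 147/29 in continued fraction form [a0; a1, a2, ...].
[5; 14, 2]

Euclidean algorithm steps:
147 = 5 × 29 + 2
29 = 14 × 2 + 1
2 = 2 × 1 + 0
Continued fraction: [5; 14, 2]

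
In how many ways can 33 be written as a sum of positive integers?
10143

p(n) counts ways to write n as a sum of positive integers (order ignored).
Euler's pentagonal recurrence: p(k) = p(k-1) + p(k-2) - p(k-5) - p(k-7) + p(k-12) + p(k-15) - ... (offsets j(3j∓1)/2, signs ++--, p(0)=1, p(<0)=0).
DP table for k = 0..32: p(0)=1, p(1)=1, p(2)=2, p(3)=3, p(4)=5, p(5)=7, p(6)=11, p(7)=15, p(8)=22, p(9)=30, p(10)=42, p(11)=56, p(12)=77, p(13)=101, p(14)=135, p(15)=176, p(16)=231, p(17)=297, p(18)=385, p(19)=490, p(20)=627, p(21)=792, p(22)=1002, p(23)=1255, p(24)=1575, p(25)=1958, p(26)=2436, p(27)=3010, p(28)=3718, p(29)=4565, p(30)=5604, p(31)=6842, p(32)=8349.
Final step: p(33) = p(32) + p(31) - p(28) - p(26) + p(21) + p(18) - p(11) - p(7)
= 8349 + 6842 - 3718 - 2436 + 792 + 385 - 56 - 15
= 10143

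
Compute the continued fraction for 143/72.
[1; 1, 71]

Euclidean algorithm steps:
143 = 1 × 72 + 71
72 = 1 × 71 + 1
71 = 71 × 1 + 0
Continued fraction: [1; 1, 71]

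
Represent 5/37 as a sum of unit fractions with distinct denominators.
1/8 + 1/99 + 1/29304

Greedy algorithm:
5/37: ceiling(37/5) = 8, use 1/8
3/296: ceiling(296/3) = 99, use 1/99
1/29304: ceiling(29304/1) = 29304, use 1/29304
Result: 5/37 = 1/8 + 1/99 + 1/29304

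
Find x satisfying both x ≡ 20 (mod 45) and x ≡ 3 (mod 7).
290

Using Chinese Remainder Theorem:
M = 45 × 7 = 315
M1 = 7, M2 = 45
y1 = 7^(-1) mod 45 = 13
y2 = 45^(-1) mod 7 = 5
x = (20×7×13 + 3×45×5) mod 315 = 290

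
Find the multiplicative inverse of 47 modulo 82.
7

gcd(47, 82) = 1, so the inverse exists.
Extended Euclidean algorithm on (82, 47):
82 = 1 × 47 + 35  ⟹  35 = (1)·82 + (-1)·47
47 = 1 × 35 + 12  ⟹  12 = (-1)·82 + (2)·47
35 = 2 × 12 + 11  ⟹  11 = (3)·82 + (-5)·47
12 = 1 × 11 + 1  ⟹  1 = (-4)·82 + (7)·47
So (7)·47 ≡ 1 (mod 82), i.e. 47^(-1) ≡ 7 (mod 82).
Check: 47 × 7 = 329 ≡ 1 (mod 82)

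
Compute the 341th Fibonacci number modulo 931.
495

Matrix identity: Q^n = [[F_(n+1), F_n], [F_n, F_(n-1)]] with Q = [[1,1],[1,0]].
n = 341 = 101010101₂. Square-and-multiply, entries mod 931:
Q^1 = [[1,1],[1,0]]
Q^2 = (Q^1)² = [[2,1],[1,1]]
Q^5 = (Q^2)²·Q = [[8,5],[5,3]]
Q^10 = (Q^5)² = [[89,55],[55,34]]
Q^21 = (Q^10)²·Q = [[22,705],[705,248]]
Q^42 = (Q^21)² = [[355,426],[426,860]]
Q^85 = (Q^42)²·Q = [[225,271],[271,885]]
Q^170 = (Q^85)² = [[243,97],[97,146]]
Q^341 = (Q^170)²·Q = [[57,495],[495,493]]
F_341 mod 931 = Q^341[0][1] = 495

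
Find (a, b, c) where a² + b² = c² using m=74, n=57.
(2227, 8436, 8725)

Euclid's formula: a = m² - n², b = 2mn, c = m² + n²
m = 74, n = 57
a = 74² - 57² = 5476 - 3249 = 2227
b = 2 × 74 × 57 = 8436
c = 74² + 57² = 5476 + 3249 = 8725
Verification: 2227² + 8436² = 4959529 + 71166096 = 76125625 = 8725² ✓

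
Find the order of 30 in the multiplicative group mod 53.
4

53 is prime, so ord(30) divides φ(53) = 52.
Divisors of 52: 1, 2, 4, 13, 26, 52.
Repeated squaring: 30^1 ≡ 30, 30^2 ≡ 52, 30^4 ≡ 1, 30^8 ≡ 1, 30^16 ≡ 1, 30^32 ≡ 1 (mod 53).
Test 30^d mod 53 for each divisor d in increasing order:
30^1 ≡ 30
30^2 ≡ 52
30^4 ≡ 1  ← first divisor giving 1
The order is 4.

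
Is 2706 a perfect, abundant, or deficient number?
abundant

Proper divisors of 2706: sum = 1 + 2 + 3 + 6 + 11 + 22 + 33 + 41 + 66 + 82 + 123 + 246 + 451 + 902 + 1353 = 3342
Since 3342 > 2706, 2706 is abundant.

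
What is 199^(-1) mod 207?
181

gcd(199, 207) = 1, so the inverse exists.
Extended Euclidean algorithm on (207, 199):
207 = 1 × 199 + 8  ⟹  8 = (1)·207 + (-1)·199
199 = 24 × 8 + 7  ⟹  7 = (-24)·207 + (25)·199
8 = 1 × 7 + 1  ⟹  1 = (25)·207 + (-26)·199
So (-26)·199 ≡ 1 (mod 207), i.e. 199^(-1) ≡ -26 ≡ 181 (mod 207).
Check: 199 × 181 = 36019 ≡ 1 (mod 207)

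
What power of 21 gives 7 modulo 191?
133

Baby-step giant-step with step n = ⌈√191⌉ = 14.
Baby steps 21^j mod 191 (j:value) for j=0..13: 0:1, 1:21, 2:59, 3:93, 4:43, 5:139, 6:54, 7:179, 8:130, 9:56, 10:30, 11:57, 12:51, 13:116.
Giant-step multiplier: 21^(-14) ≡ 21^(190-14) = 21^176 ≡ 65 (mod 191).
Giant steps γ_i = 7·65^i mod 191: γ_0=7, γ_1=73, γ_2=161, γ_3=151, γ_4=74, γ_5=35, γ_6=174, γ_7=41, γ_8=182, γ_9=179 (in table at j=7).
x = i·n + j = 9·14 + 7 = 133.
Check: 21^133 ≡ 7 (mod 191).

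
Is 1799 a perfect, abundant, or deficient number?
deficient

Proper divisors of 1799: sum = 1 + 7 + 257 = 265
Since 265 < 1799, 1799 is deficient.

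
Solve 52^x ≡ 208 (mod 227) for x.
123

Baby-step giant-step with step n = ⌈√227⌉ = 16.
Baby steps 52^j mod 227 (j:value) for j=0..15: 0:1, 1:52, 2:207, 3:95, 4:173, 5:143, 6:172, 7:91, 8:192, 9:223, 10:19, 11:80, 12:74, 13:216, 14:109, 15:220.
Giant-step multiplier: 52^(-16) ≡ 52^(226-16) = 52^210 ≡ 169 (mod 227).
Giant steps γ_i = 208·169^i mod 227: γ_0=208, γ_1=194, γ_2=98, γ_3=218, γ_4=68, γ_5=142, γ_6=163, γ_7=80 (in table at j=11).
x = i·n + j = 7·16 + 11 = 123.
Check: 52^123 ≡ 208 (mod 227).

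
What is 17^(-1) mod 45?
8

gcd(17, 45) = 1, so the inverse exists.
Extended Euclidean algorithm on (45, 17):
45 = 2 × 17 + 11  ⟹  11 = (1)·45 + (-2)·17
17 = 1 × 11 + 6  ⟹  6 = (-1)·45 + (3)·17
11 = 1 × 6 + 5  ⟹  5 = (2)·45 + (-5)·17
6 = 1 × 5 + 1  ⟹  1 = (-3)·45 + (8)·17
So (8)·17 ≡ 1 (mod 45), i.e. 17^(-1) ≡ 8 (mod 45).
Check: 17 × 8 = 136 ≡ 1 (mod 45)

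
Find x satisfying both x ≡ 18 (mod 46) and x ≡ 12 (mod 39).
1260

Using Chinese Remainder Theorem:
M = 46 × 39 = 1794
M1 = 39, M2 = 46
y1 = 39^(-1) mod 46 = 13
y2 = 46^(-1) mod 39 = 28
x = (18×39×13 + 12×46×28) mod 1794 = 1260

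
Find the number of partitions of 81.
18004327

p(n) counts ways to write n as a sum of positive integers (order ignored).
Euler's pentagonal recurrence: p(k) = p(k-1) + p(k-2) - p(k-5) - p(k-7) + p(k-12) + p(k-15) - ... (offsets j(3j∓1)/2, signs ++--, p(0)=1, p(<0)=0).
DP table for k = 0..80: p(0)=1, p(1)=1, p(2)=2, p(3)=3, p(4)=5, p(5)=7, p(6)=11, p(7)=15, p(8)=22, p(9)=30, p(10)=42, p(11)=56, p(12)=77, p(13)=101, p(14)=135, p(15)=176, p(16)=231, p(17)=297, p(18)=385, p(19)=490, p(20)=627, p(21)=792, p(22)=1002, p(23)=1255, p(24)=1575, p(25)=1958, p(26)=2436, p(27)=3010, p(28)=3718, p(29)=4565, p(30)=5604, p(31)=6842, p(32)=8349, p(33)=10143, p(34)=12310, p(35)=14883, p(36)=17977, p(37)=21637, p(38)=26015, p(39)=31185, p(40)=37338, p(41)=44583, p(42)=53174, p(43)=63261, p(44)=75175, p(45)=89134, p(46)=105558, p(47)=124754, p(48)=147273, p(49)=173525, p(50)=204226, p(51)=239943, p(52)=281589, p(53)=329931, p(54)=386155, p(55)=451276, p(56)=526823, p(57)=614154, p(58)=715220, p(59)=831820, p(60)=966467, p(61)=1121505, p(62)=1300156, p(63)=1505499, p(64)=1741630, p(65)=2012558, p(66)=2323520, p(67)=2679689, p(68)=3087735, p(69)=3554345, p(70)=4087968, p(71)=4697205, p(72)=5392783, p(73)=6185689, p(74)=7089500, p(75)=8118264, p(76)=9289091, p(77)=10619863, p(78)=12132164, p(79)=13848650, p(80)=15796476.
Final step: p(81) = p(80) + p(79) - p(76) - p(74) + p(69) + p(66) - p(59) - p(55) + p(46) + p(41) - p(30) - p(24) + p(11) + p(4)
= 15796476 + 13848650 - 9289091 - 7089500 + 3554345 + 2323520 - 831820 - 451276 + 105558 + 44583 - 5604 - 1575 + 56 + 5
= 18004327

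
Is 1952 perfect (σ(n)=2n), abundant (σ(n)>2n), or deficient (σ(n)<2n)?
abundant

Proper divisors of 1952: sum = 1 + 2 + 4 + 8 + 16 + 32 + 61 + 122 + 244 + 488 + 976 = 1954
Since 1954 > 1952, 1952 is abundant.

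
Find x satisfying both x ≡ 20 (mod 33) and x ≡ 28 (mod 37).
1175

Using Chinese Remainder Theorem:
M = 33 × 37 = 1221
M1 = 37, M2 = 33
y1 = 37^(-1) mod 33 = 25
y2 = 33^(-1) mod 37 = 9
x = (20×37×25 + 28×33×9) mod 1221 = 1175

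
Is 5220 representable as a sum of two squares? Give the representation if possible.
6² + 72² (a=6, b=72)

Factorization: 5220 = 2^2 × 3^2 × 5 × 29
By Fermat: n is sum of two squares iff every prime p ≡ 3 (mod 4) appears to even power.
All primes ≡ 3 (mod 4) appear to even power.
Search a = 0, 1, 2, … for 5220 - a² a perfect square: first hit at a = 6: 5220 - 36 = 5184 = 72².
5220 = 6² + 72² = 36 + 5184 ✓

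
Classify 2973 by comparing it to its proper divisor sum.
deficient

Proper divisors of 2973: sum = 1 + 3 + 991 = 995
Since 995 < 2973, 2973 is deficient.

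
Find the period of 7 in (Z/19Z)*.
3

19 is prime, so ord(7) divides φ(19) = 18.
Divisors of 18: 1, 2, 3, 6, 9, 18.
Repeated squaring: 7^1 ≡ 7, 7^2 ≡ 11, 7^4 ≡ 7, 7^8 ≡ 11, 7^16 ≡ 7 (mod 19).
Test 7^d mod 19 for each divisor d in increasing order:
7^1 ≡ 7
7^2 ≡ 11
7^3 = 7^2·7^1 ≡ 1  ← first divisor giving 1
The order is 3.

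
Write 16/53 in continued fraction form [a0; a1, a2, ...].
[0; 3, 3, 5]

Euclidean algorithm steps:
16 = 0 × 53 + 16
53 = 3 × 16 + 5
16 = 3 × 5 + 1
5 = 5 × 1 + 0
Continued fraction: [0; 3, 3, 5]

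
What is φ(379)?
378

379 = 379
φ(n) = n × ∏(1 - 1/p) for each prime p dividing n
φ(379) = 379 × (1 - 1/379) = 378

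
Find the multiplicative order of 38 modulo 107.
106

107 is prime, so ord(38) divides φ(107) = 106.
Divisors of 106: 1, 2, 53, 106.
Repeated squaring: 38^1 ≡ 38, 38^2 ≡ 53, 38^4 ≡ 27, 38^8 ≡ 87, 38^16 ≡ 79, 38^32 ≡ 35, 38^64 ≡ 48 (mod 107).
Test 38^d mod 107 for each divisor d in increasing order:
38^1 ≡ 38
38^2 ≡ 53
38^53 = 38^32·38^16·38^4·38^1 ≡ 106
38^106 = 38^64·38^32·38^8·38^2 ≡ 1  ← first divisor giving 1
The order is 106.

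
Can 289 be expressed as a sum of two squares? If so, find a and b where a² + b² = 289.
0² + 17² (a=0, b=17)

Factorization: 289 = 17^2
By Fermat: n is sum of two squares iff every prime p ≡ 3 (mod 4) appears to even power.
All primes ≡ 3 (mod 4) appear to even power.
Search a = 0, 1, 2, … for 289 - a² a perfect square: first hit at a = 0: 289 - 0 = 289 = 17².
289 = 0² + 17² = 0 + 289 ✓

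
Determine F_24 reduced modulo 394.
270

Matrix identity: Q^n = [[F_(n+1), F_n], [F_n, F_(n-1)]] with Q = [[1,1],[1,0]].
n = 24 = 11000₂. Square-and-multiply, entries mod 394:
Q^1 = [[1,1],[1,0]]
Q^3 = (Q^1)²·Q = [[3,2],[2,1]]
Q^6 = (Q^3)² = [[13,8],[8,5]]
Q^12 = (Q^6)² = [[233,144],[144,89]]
Q^24 = (Q^12)² = [[165,270],[270,289]]
F_24 mod 394 = Q^24[0][1] = 270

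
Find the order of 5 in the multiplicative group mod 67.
22

67 is prime, so ord(5) divides φ(67) = 66.
Divisors of 66: 1, 2, 3, 6, 11, 22, 33, 66.
Repeated squaring: 5^1 ≡ 5, 5^2 ≡ 25, 5^4 ≡ 22, 5^8 ≡ 15, 5^16 ≡ 24, 5^32 ≡ 40, 5^64 ≡ 59 (mod 67).
Test 5^d mod 67 for each divisor d in increasing order:
5^1 ≡ 5
5^2 ≡ 25
5^3 = 5^2·5^1 ≡ 58
5^6 = 5^4·5^2 ≡ 14
5^11 = 5^8·5^2·5^1 ≡ 66
5^22 = 5^16·5^4·5^2 ≡ 1  ← first divisor giving 1
The order is 22.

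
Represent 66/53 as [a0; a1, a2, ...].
[1; 4, 13]

Euclidean algorithm steps:
66 = 1 × 53 + 13
53 = 4 × 13 + 1
13 = 13 × 1 + 0
Continued fraction: [1; 4, 13]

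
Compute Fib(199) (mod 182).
41

Matrix identity: Q^n = [[F_(n+1), F_n], [F_n, F_(n-1)]] with Q = [[1,1],[1,0]].
n = 199 = 11000111₂. Square-and-multiply, entries mod 182:
Q^1 = [[1,1],[1,0]]
Q^3 = (Q^1)²·Q = [[3,2],[2,1]]
Q^6 = (Q^3)² = [[13,8],[8,5]]
Q^12 = (Q^6)² = [[51,144],[144,89]]
Q^24 = (Q^12)² = [[41,140],[140,83]]
Q^49 = (Q^24)²·Q = [[57,169],[169,70]]
Q^99 = (Q^49)²·Q = [[129,142],[142,169]]
Q^199 = (Q^99)²·Q = [[133,41],[41,92]]
F_199 mod 182 = Q^199[0][1] = 41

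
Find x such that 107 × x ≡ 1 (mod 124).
51

gcd(107, 124) = 1, so the inverse exists.
Extended Euclidean algorithm on (124, 107):
124 = 1 × 107 + 17  ⟹  17 = (1)·124 + (-1)·107
107 = 6 × 17 + 5  ⟹  5 = (-6)·124 + (7)·107
17 = 3 × 5 + 2  ⟹  2 = (19)·124 + (-22)·107
5 = 2 × 2 + 1  ⟹  1 = (-44)·124 + (51)·107
So (51)·107 ≡ 1 (mod 124), i.e. 107^(-1) ≡ 51 (mod 124).
Check: 107 × 51 = 5457 ≡ 1 (mod 124)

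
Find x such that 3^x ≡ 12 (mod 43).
13

Baby-step giant-step with step n = ⌈√43⌉ = 7.
Baby steps 3^j mod 43 (j:value) for j=0..6: 0:1, 1:3, 2:9, 3:27, 4:38, 5:28, 6:41.
Giant-step multiplier: 3^(-7) ≡ 3^(42-7) = 3^35 ≡ 7 (mod 43).
Giant steps γ_i = 12·7^i mod 43: γ_0=12, γ_1=41 (in table at j=6).
x = i·n + j = 1·7 + 6 = 13.
Check: 3^13 ≡ 12 (mod 43).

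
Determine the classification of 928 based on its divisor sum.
abundant

Proper divisors of 928: sum = 1 + 2 + 4 + 8 + 16 + 29 + 32 + 58 + 116 + 232 + 464 = 962
Since 962 > 928, 928 is abundant.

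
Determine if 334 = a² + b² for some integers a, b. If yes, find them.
Not possible

Factorization: 334 = 2 × 167
By Fermat: n is sum of two squares iff every prime p ≡ 3 (mod 4) appears to even power.
Prime(s) ≡ 3 (mod 4) with odd exponent: [(167, 1)]
Therefore 334 cannot be expressed as a² + b².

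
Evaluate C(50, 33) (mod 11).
4

Using Lucas' theorem:
Write n=50 and k=33 in base 11:
n in base 11: [4, 6]
k in base 11: [3, 0]
C(50,33) mod 11 = ∏ C(n_i, k_i) mod 11
Digit binomials (mod 11): C(4,3) = 4; C(6,0) = 1
Product: 4 × 1 = 4 ≡ 4 (mod 11)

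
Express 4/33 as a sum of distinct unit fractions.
1/9 + 1/99

Greedy algorithm:
4/33: ceiling(33/4) = 9, use 1/9
1/99: ceiling(99/1) = 99, use 1/99
Result: 4/33 = 1/9 + 1/99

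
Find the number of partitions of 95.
104651419

p(n) counts ways to write n as a sum of positive integers (order ignored).
Euler's pentagonal recurrence: p(k) = p(k-1) + p(k-2) - p(k-5) - p(k-7) + p(k-12) + p(k-15) - ... (offsets j(3j∓1)/2, signs ++--, p(0)=1, p(<0)=0).
DP table for k = 0..94: p(0)=1, p(1)=1, p(2)=2, p(3)=3, p(4)=5, p(5)=7, p(6)=11, p(7)=15, p(8)=22, p(9)=30, p(10)=42, p(11)=56, p(12)=77, p(13)=101, p(14)=135, p(15)=176, p(16)=231, p(17)=297, p(18)=385, p(19)=490, p(20)=627, p(21)=792, p(22)=1002, p(23)=1255, p(24)=1575, p(25)=1958, p(26)=2436, p(27)=3010, p(28)=3718, p(29)=4565, p(30)=5604, p(31)=6842, p(32)=8349, p(33)=10143, p(34)=12310, p(35)=14883, p(36)=17977, p(37)=21637, p(38)=26015, p(39)=31185, p(40)=37338, p(41)=44583, p(42)=53174, p(43)=63261, p(44)=75175, p(45)=89134, p(46)=105558, p(47)=124754, p(48)=147273, p(49)=173525, p(50)=204226, p(51)=239943, p(52)=281589, p(53)=329931, p(54)=386155, p(55)=451276, p(56)=526823, p(57)=614154, p(58)=715220, p(59)=831820, p(60)=966467, p(61)=1121505, p(62)=1300156, p(63)=1505499, p(64)=1741630, p(65)=2012558, p(66)=2323520, p(67)=2679689, p(68)=3087735, p(69)=3554345, p(70)=4087968, p(71)=4697205, p(72)=5392783, p(73)=6185689, p(74)=7089500, p(75)=8118264, p(76)=9289091, p(77)=10619863, p(78)=12132164, p(79)=13848650, p(80)=15796476, p(81)=18004327, p(82)=20506255, p(83)=23338469, p(84)=26543660, p(85)=30167357, p(86)=34262962, p(87)=38887673, p(88)=44108109, p(89)=49995925, p(90)=56634173, p(91)=64112359, p(92)=72533807, p(93)=82010177, p(94)=92669720.
Final step: p(95) = p(94) + p(93) - p(90) - p(88) + p(83) + p(80) - p(73) - p(69) + p(60) + p(55) - p(44) - p(38) + p(25) + p(18) - p(3)
= 92669720 + 82010177 - 56634173 - 44108109 + 23338469 + 15796476 - 6185689 - 3554345 + 966467 + 451276 - 75175 - 26015 + 1958 + 385 - 3
= 104651419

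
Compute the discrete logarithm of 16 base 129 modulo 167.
66

Baby-step giant-step with step n = ⌈√167⌉ = 13.
Baby steps 129^j mod 167 (j:value) for j=0..12: 0:1, 1:129, 2:108, 3:71, 4:141, 5:153, 6:31, 7:158, 8:8, 9:30, 10:29, 11:67, 12:126.
Giant-step multiplier: 129^(-13) ≡ 129^(166-13) = 129^153 ≡ 82 (mod 167).
Giant steps γ_i = 16·82^i mod 167: γ_0=16, γ_1=143, γ_2=36, γ_3=113, γ_4=81, γ_5=129 (in table at j=1).
x = i·n + j = 5·13 + 1 = 66.
Check: 129^66 ≡ 16 (mod 167).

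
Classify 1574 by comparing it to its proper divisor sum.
deficient

Proper divisors of 1574: sum = 1 + 2 + 787 = 790
Since 790 < 1574, 1574 is deficient.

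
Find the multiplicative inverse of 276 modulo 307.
99

gcd(276, 307) = 1, so the inverse exists.
Extended Euclidean algorithm on (307, 276):
307 = 1 × 276 + 31  ⟹  31 = (1)·307 + (-1)·276
276 = 8 × 31 + 28  ⟹  28 = (-8)·307 + (9)·276
31 = 1 × 28 + 3  ⟹  3 = (9)·307 + (-10)·276
28 = 9 × 3 + 1  ⟹  1 = (-89)·307 + (99)·276
So (99)·276 ≡ 1 (mod 307), i.e. 276^(-1) ≡ 99 (mod 307).
Check: 276 × 99 = 27324 ≡ 1 (mod 307)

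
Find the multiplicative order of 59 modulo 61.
60

61 is prime, so ord(59) divides φ(61) = 60.
Divisors of 60: 1, 2, 3, 4, 5, 6, 10, 12, 15, 20, 30, 60.
Repeated squaring: 59^1 ≡ 59, 59^2 ≡ 4, 59^4 ≡ 16, 59^8 ≡ 12, 59^16 ≡ 22, 59^32 ≡ 57 (mod 61).
Test 59^d mod 61 for each divisor d in increasing order:
59^1 ≡ 59
59^2 ≡ 4
59^3 = 59^2·59^1 ≡ 53
59^4 ≡ 16
59^5 = 59^4·59^1 ≡ 29
59^6 = 59^4·59^2 ≡ 3
59^10 = 59^8·59^2 ≡ 48
59^12 = 59^8·59^4 ≡ 9
59^15 = 59^8·59^4·59^2·59^1 ≡ 50
59^20 = 59^16·59^4 ≡ 47
59^30 = 59^16·59^8·59^4·59^2 ≡ 60
59^60 = 59^32·59^16·59^8·59^4 ≡ 1  ← first divisor giving 1
The order is 60.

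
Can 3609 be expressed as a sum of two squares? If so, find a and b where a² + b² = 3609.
3² + 60² (a=3, b=60)

Factorization: 3609 = 3^2 × 401
By Fermat: n is sum of two squares iff every prime p ≡ 3 (mod 4) appears to even power.
All primes ≡ 3 (mod 4) appear to even power.
Search a = 0, 1, 2, … for 3609 - a² a perfect square: first hit at a = 3: 3609 - 9 = 3600 = 60².
3609 = 3² + 60² = 9 + 3600 ✓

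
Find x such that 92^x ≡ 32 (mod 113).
44

Baby-step giant-step with step n = ⌈√113⌉ = 11.
Baby steps 92^j mod 113 (j:value) for j=0..10: 0:1, 1:92, 2:102, 3:5, 4:8, 5:58, 6:25, 7:40, 8:64, 9:12, 10:87.
Giant-step multiplier: 92^(-11) ≡ 92^(112-11) = 92^101 ≡ 107 (mod 113).
Giant steps γ_i = 32·107^i mod 113: γ_0=32, γ_1=34, γ_2=22, γ_3=94, γ_4=1 (in table at j=0).
x = i·n + j = 4·11 + 0 = 44.
Check: 92^44 ≡ 32 (mod 113).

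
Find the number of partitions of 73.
6185689

p(n) counts ways to write n as a sum of positive integers (order ignored).
Euler's pentagonal recurrence: p(k) = p(k-1) + p(k-2) - p(k-5) - p(k-7) + p(k-12) + p(k-15) - ... (offsets j(3j∓1)/2, signs ++--, p(0)=1, p(<0)=0).
DP table for k = 0..72: p(0)=1, p(1)=1, p(2)=2, p(3)=3, p(4)=5, p(5)=7, p(6)=11, p(7)=15, p(8)=22, p(9)=30, p(10)=42, p(11)=56, p(12)=77, p(13)=101, p(14)=135, p(15)=176, p(16)=231, p(17)=297, p(18)=385, p(19)=490, p(20)=627, p(21)=792, p(22)=1002, p(23)=1255, p(24)=1575, p(25)=1958, p(26)=2436, p(27)=3010, p(28)=3718, p(29)=4565, p(30)=5604, p(31)=6842, p(32)=8349, p(33)=10143, p(34)=12310, p(35)=14883, p(36)=17977, p(37)=21637, p(38)=26015, p(39)=31185, p(40)=37338, p(41)=44583, p(42)=53174, p(43)=63261, p(44)=75175, p(45)=89134, p(46)=105558, p(47)=124754, p(48)=147273, p(49)=173525, p(50)=204226, p(51)=239943, p(52)=281589, p(53)=329931, p(54)=386155, p(55)=451276, p(56)=526823, p(57)=614154, p(58)=715220, p(59)=831820, p(60)=966467, p(61)=1121505, p(62)=1300156, p(63)=1505499, p(64)=1741630, p(65)=2012558, p(66)=2323520, p(67)=2679689, p(68)=3087735, p(69)=3554345, p(70)=4087968, p(71)=4697205, p(72)=5392783.
Final step: p(73) = p(72) + p(71) - p(68) - p(66) + p(61) + p(58) - p(51) - p(47) + p(38) + p(33) - p(22) - p(16) + p(3)
= 5392783 + 4697205 - 3087735 - 2323520 + 1121505 + 715220 - 239943 - 124754 + 26015 + 10143 - 1002 - 231 + 3
= 6185689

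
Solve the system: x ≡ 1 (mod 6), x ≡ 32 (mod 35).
67

Using Chinese Remainder Theorem:
M = 6 × 35 = 210
M1 = 35, M2 = 6
y1 = 35^(-1) mod 6 = 5
y2 = 6^(-1) mod 35 = 6
x = (1×35×5 + 32×6×6) mod 210 = 67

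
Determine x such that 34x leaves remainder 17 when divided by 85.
x ≡ 3 (mod 5)

gcd(34, 85) = 17, which divides 17, so solutions exist.
Divide through by 17: 2x ≡ 1 (mod 5).
Find 2^(-1) mod 5 by the extended Euclidean algorithm:
5 = 2 × 2 + 1  ⟹  1 = (1)·5 + (-2)·2
So (-2)·2 ≡ 1 (mod 5), i.e. 2^(-1) ≡ -2 ≡ 3 (mod 5).
x ≡ 3 × 1 = 3 ≡ 3 (mod 5).
Check: 34 × 3 = 102 ≡ 17 (mod 85).
x ≡ 3 (mod 5), giving 17 solutions mod 85.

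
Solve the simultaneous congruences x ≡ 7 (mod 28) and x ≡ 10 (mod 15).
175

Using Chinese Remainder Theorem:
M = 28 × 15 = 420
M1 = 15, M2 = 28
y1 = 15^(-1) mod 28 = 15
y2 = 28^(-1) mod 15 = 7
x = (7×15×15 + 10×28×7) mod 420 = 175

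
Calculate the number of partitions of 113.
851376628

p(n) counts ways to write n as a sum of positive integers (order ignored).
Euler's pentagonal recurrence: p(k) = p(k-1) + p(k-2) - p(k-5) - p(k-7) + p(k-12) + p(k-15) - ... (offsets j(3j∓1)/2, signs ++--, p(0)=1, p(<0)=0).
DP table for k = 0..112: p(0)=1, p(1)=1, p(2)=2, p(3)=3, p(4)=5, p(5)=7, p(6)=11, p(7)=15, p(8)=22, p(9)=30, p(10)=42, p(11)=56, p(12)=77, p(13)=101, p(14)=135, p(15)=176, p(16)=231, p(17)=297, p(18)=385, p(19)=490, p(20)=627, p(21)=792, p(22)=1002, p(23)=1255, p(24)=1575, p(25)=1958, p(26)=2436, p(27)=3010, p(28)=3718, p(29)=4565, p(30)=5604, p(31)=6842, p(32)=8349, p(33)=10143, p(34)=12310, p(35)=14883, p(36)=17977, p(37)=21637, p(38)=26015, p(39)=31185, p(40)=37338, p(41)=44583, p(42)=53174, p(43)=63261, p(44)=75175, p(45)=89134, p(46)=105558, p(47)=124754, p(48)=147273, p(49)=173525, p(50)=204226, p(51)=239943, p(52)=281589, p(53)=329931, p(54)=386155, p(55)=451276, p(56)=526823, p(57)=614154, p(58)=715220, p(59)=831820, p(60)=966467, p(61)=1121505, p(62)=1300156, p(63)=1505499, p(64)=1741630, p(65)=2012558, p(66)=2323520, p(67)=2679689, p(68)=3087735, p(69)=3554345, p(70)=4087968, p(71)=4697205, p(72)=5392783, p(73)=6185689, p(74)=7089500, p(75)=8118264, p(76)=9289091, p(77)=10619863, p(78)=12132164, p(79)=13848650, p(80)=15796476, p(81)=18004327, p(82)=20506255, p(83)=23338469, p(84)=26543660, p(85)=30167357, p(86)=34262962, p(87)=38887673, p(88)=44108109, p(89)=49995925, p(90)=56634173, p(91)=64112359, p(92)=72533807, p(93)=82010177, p(94)=92669720, p(95)=104651419, p(96)=118114304, p(97)=133230930, p(98)=150198136, p(99)=169229875, p(100)=190569292, p(101)=214481126, p(102)=241265379, p(103)=271248950, p(104)=304801365, p(105)=342325709, p(106)=384276336, p(107)=431149389, p(108)=483502844, p(109)=541946240, p(110)=607163746, p(111)=679903203, p(112)=761002156.
Final step: p(113) = p(112) + p(111) - p(108) - p(106) + p(101) + p(98) - p(91) - p(87) + p(78) + p(73) - p(62) - p(56) + p(43) + p(36) - p(21) - p(13)
= 761002156 + 679903203 - 483502844 - 384276336 + 214481126 + 150198136 - 64112359 - 38887673 + 12132164 + 6185689 - 1300156 - 526823 + 63261 + 17977 - 792 - 101
= 851376628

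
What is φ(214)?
106

214 = 2 × 107
φ(n) = n × ∏(1 - 1/p) for each prime p dividing n
φ(214) = 214 × (1 - 1/2) × (1 - 1/107) = 106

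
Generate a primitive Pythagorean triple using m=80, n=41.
(4719, 6560, 8081)

Euclid's formula: a = m² - n², b = 2mn, c = m² + n²
m = 80, n = 41
a = 80² - 41² = 6400 - 1681 = 4719
b = 2 × 80 × 41 = 6560
c = 80² + 41² = 6400 + 1681 = 8081
Verification: 4719² + 6560² = 22268961 + 43033600 = 65302561 = 8081² ✓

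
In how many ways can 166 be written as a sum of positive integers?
189334822579

p(n) counts ways to write n as a sum of positive integers (order ignored).
Euler's pentagonal recurrence: p(k) = p(k-1) + p(k-2) - p(k-5) - p(k-7) + p(k-12) + p(k-15) - ... (offsets j(3j∓1)/2, signs ++--, p(0)=1, p(<0)=0).
DP table for k = 0..165: p(0)=1, p(1)=1, p(2)=2, p(3)=3, p(4)=5, p(5)=7, p(6)=11, p(7)=15, p(8)=22, p(9)=30, p(10)=42, p(11)=56, p(12)=77, p(13)=101, p(14)=135, p(15)=176, p(16)=231, p(17)=297, p(18)=385, p(19)=490, p(20)=627, p(21)=792, p(22)=1002, p(23)=1255, p(24)=1575, p(25)=1958, p(26)=2436, p(27)=3010, p(28)=3718, p(29)=4565, p(30)=5604, p(31)=6842, p(32)=8349, p(33)=10143, p(34)=12310, p(35)=14883, p(36)=17977, p(37)=21637, p(38)=26015, p(39)=31185, p(40)=37338, p(41)=44583, p(42)=53174, p(43)=63261, p(44)=75175, p(45)=89134, p(46)=105558, p(47)=124754, p(48)=147273, p(49)=173525, p(50)=204226, p(51)=239943, p(52)=281589, p(53)=329931, p(54)=386155, p(55)=451276, p(56)=526823, p(57)=614154, p(58)=715220, p(59)=831820, p(60)=966467, p(61)=1121505, p(62)=1300156, p(63)=1505499, p(64)=1741630, p(65)=2012558, p(66)=2323520, p(67)=2679689, p(68)=3087735, p(69)=3554345, p(70)=4087968, p(71)=4697205, p(72)=5392783, p(73)=6185689, p(74)=7089500, p(75)=8118264, p(76)=9289091, p(77)=10619863, p(78)=12132164, p(79)=13848650, p(80)=15796476, p(81)=18004327, p(82)=20506255, p(83)=23338469, p(84)=26543660, p(85)=30167357, p(86)=34262962, p(87)=38887673, p(88)=44108109, p(89)=49995925, p(90)=56634173, p(91)=64112359, p(92)=72533807, p(93)=82010177, p(94)=92669720, p(95)=104651419, p(96)=118114304, p(97)=133230930, p(98)=150198136, p(99)=169229875, p(100)=190569292, p(101)=214481126, p(102)=241265379, p(103)=271248950, p(104)=304801365, p(105)=342325709, p(106)=384276336, p(107)=431149389, p(108)=483502844, p(109)=541946240, p(110)=607163746, p(111)=679903203, p(112)=761002156, p(113)=851376628, p(114)=952050665, p(115)=1064144451, p(116)=1188908248, p(117)=1327710076, p(118)=1482074143, p(119)=1653668665, p(120)=1844349560, p(121)=2056148051, p(122)=2291320912, p(123)=2552338241, p(124)=2841940500, p(125)=3163127352, p(126)=3519222692, p(127)=3913864295, p(128)=4351078600, p(129)=4835271870, p(130)=5371315400, p(131)=5964539504, p(132)=6620830889, p(133)=7346629512, p(134)=8149040695, p(135)=9035836076, p(136)=10015581680, p(137)=11097645016, p(138)=12292341831, p(139)=13610949895, p(140)=15065878135, p(141)=16670689208, p(142)=18440293320, p(143)=20390982757, p(144)=22540654445, p(145)=24908858009, p(146)=27517052599, p(147)=30388671978, p(148)=33549419497, p(149)=37027355200, p(150)=40853235313, p(151)=45060624582, p(152)=49686288421, p(153)=54770336324, p(154)=60356673280, p(155)=66493182097, p(156)=73232243759, p(157)=80630964769, p(158)=88751778802, p(159)=97662728555, p(160)=107438159466, p(161)=118159068427, p(162)=129913904637, p(163)=142798995930, p(164)=156919475295, p(165)=172389800255.
Final step: p(166) = p(165) + p(164) - p(161) - p(159) + p(154) + p(151) - p(144) - p(140) + p(131) + p(126) - p(115) - p(109) + p(96) + p(89) - p(74) - p(66) + p(49) + p(40) - p(21) - p(11)
= 172389800255 + 156919475295 - 118159068427 - 97662728555 + 60356673280 + 45060624582 - 22540654445 - 15065878135 + 5964539504 + 3519222692 - 1064144451 - 541946240 + 118114304 + 49995925 - 7089500 - 2323520 + 173525 + 37338 - 792 - 56
= 189334822579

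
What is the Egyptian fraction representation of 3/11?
1/4 + 1/44

Greedy algorithm:
3/11: ceiling(11/3) = 4, use 1/4
1/44: ceiling(44/1) = 44, use 1/44
Result: 3/11 = 1/4 + 1/44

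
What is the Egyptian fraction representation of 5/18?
1/4 + 1/36

Greedy algorithm:
5/18: ceiling(18/5) = 4, use 1/4
1/36: ceiling(36/1) = 36, use 1/36
Result: 5/18 = 1/4 + 1/36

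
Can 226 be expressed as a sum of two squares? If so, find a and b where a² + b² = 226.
1² + 15² (a=1, b=15)

Factorization: 226 = 2 × 113
By Fermat: n is sum of two squares iff every prime p ≡ 3 (mod 4) appears to even power.
All primes ≡ 3 (mod 4) appear to even power.
Search a = 0, 1, 2, … for 226 - a² a perfect square: first hit at a = 1: 226 - 1 = 225 = 15².
226 = 1² + 15² = 1 + 225 ✓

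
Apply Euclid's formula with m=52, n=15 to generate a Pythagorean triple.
(2479, 1560, 2929)

Euclid's formula: a = m² - n², b = 2mn, c = m² + n²
m = 52, n = 15
a = 52² - 15² = 2704 - 225 = 2479
b = 2 × 52 × 15 = 1560
c = 52² + 15² = 2704 + 225 = 2929
Verification: 2479² + 1560² = 6145441 + 2433600 = 8579041 = 2929² ✓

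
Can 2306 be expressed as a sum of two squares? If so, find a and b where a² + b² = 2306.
25² + 41² (a=25, b=41)

Factorization: 2306 = 2 × 1153
By Fermat: n is sum of two squares iff every prime p ≡ 3 (mod 4) appears to even power.
All primes ≡ 3 (mod 4) appear to even power.
Search a = 0, 1, 2, … for 2306 - a² a perfect square: first hit at a = 25: 2306 - 625 = 1681 = 41².
2306 = 25² + 41² = 625 + 1681 ✓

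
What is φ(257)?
256

257 = 257
φ(n) = n × ∏(1 - 1/p) for each prime p dividing n
φ(257) = 257 × (1 - 1/257) = 256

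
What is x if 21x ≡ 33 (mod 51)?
x ≡ 4 (mod 17)

gcd(21, 51) = 3, which divides 33, so solutions exist.
Divide through by 3: 7x ≡ 11 (mod 17).
Find 7^(-1) mod 17 by the extended Euclidean algorithm:
17 = 2 × 7 + 3  ⟹  3 = (1)·17 + (-2)·7
7 = 2 × 3 + 1  ⟹  1 = (-2)·17 + (5)·7
So (5)·7 ≡ 1 (mod 17), i.e. 7^(-1) ≡ 5 (mod 17).
x ≡ 5 × 11 = 55 ≡ 4 (mod 17).
Check: 21 × 4 = 84 ≡ 33 (mod 51).
x ≡ 4 (mod 17), giving 3 solutions mod 51.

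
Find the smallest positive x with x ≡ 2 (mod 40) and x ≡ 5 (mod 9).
122

Using Chinese Remainder Theorem:
M = 40 × 9 = 360
M1 = 9, M2 = 40
y1 = 9^(-1) mod 40 = 9
y2 = 40^(-1) mod 9 = 7
x = (2×9×9 + 5×40×7) mod 360 = 122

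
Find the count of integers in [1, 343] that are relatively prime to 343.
294

343 = 7^3
φ(n) = n × ∏(1 - 1/p) for each prime p dividing n
φ(343) = 343 × (1 - 1/7) = 294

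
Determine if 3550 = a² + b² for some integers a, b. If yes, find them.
Not possible

Factorization: 3550 = 2 × 5^2 × 71
By Fermat: n is sum of two squares iff every prime p ≡ 3 (mod 4) appears to even power.
Prime(s) ≡ 3 (mod 4) with odd exponent: [(71, 1)]
Therefore 3550 cannot be expressed as a² + b².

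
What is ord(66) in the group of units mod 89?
88

89 is prime, so ord(66) divides φ(89) = 88.
Divisors of 88: 1, 2, 4, 8, 11, 22, 44, 88.
Repeated squaring: 66^1 ≡ 66, 66^2 ≡ 84, 66^4 ≡ 25, 66^8 ≡ 2, 66^16 ≡ 4, 66^32 ≡ 16, 66^64 ≡ 78 (mod 89).
Test 66^d mod 89 for each divisor d in increasing order:
66^1 ≡ 66
66^2 ≡ 84
66^4 ≡ 25
66^8 ≡ 2
66^11 = 66^8·66^2·66^1 ≡ 52
66^22 = 66^16·66^4·66^2 ≡ 34
66^44 = 66^32·66^8·66^4 ≡ 88
66^88 = 66^64·66^16·66^8 ≡ 1  ← first divisor giving 1
The order is 88.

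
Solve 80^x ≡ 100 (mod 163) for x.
104

Baby-step giant-step with step n = ⌈√163⌉ = 13.
Baby steps 80^j mod 163 (j:value) for j=0..12: 0:1, 1:80, 2:43, 3:17, 4:56, 5:79, 6:126, 7:137, 8:39, 9:23, 10:47, 11:11, 12:65.
Giant-step multiplier: 80^(-13) ≡ 80^(162-13) = 80^149 ≡ 112 (mod 163).
Giant steps γ_i = 100·112^i mod 163: γ_0=100, γ_1=116, γ_2=115, γ_3=3, γ_4=10, γ_5=142, γ_6=93, γ_7=147, γ_8=1 (in table at j=0).
x = i·n + j = 8·13 + 0 = 104.
Check: 80^104 ≡ 100 (mod 163).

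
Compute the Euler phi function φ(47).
46

47 = 47
φ(n) = n × ∏(1 - 1/p) for each prime p dividing n
φ(47) = 47 × (1 - 1/47) = 46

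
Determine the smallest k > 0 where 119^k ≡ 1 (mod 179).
178

179 is prime, so ord(119) divides φ(179) = 178.
Divisors of 178: 1, 2, 89, 178.
Repeated squaring: 119^1 ≡ 119, 119^2 ≡ 20, 119^4 ≡ 42, 119^8 ≡ 153, 119^16 ≡ 139, 119^32 ≡ 168, 119^64 ≡ 121, 119^128 ≡ 142 (mod 179).
Test 119^d mod 179 for each divisor d in increasing order:
119^1 ≡ 119
119^2 ≡ 20
119^89 = 119^64·119^16·119^8·119^1 ≡ 178
119^178 = 119^128·119^32·119^16·119^2 ≡ 1  ← first divisor giving 1
The order is 178.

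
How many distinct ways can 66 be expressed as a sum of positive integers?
2323520

p(n) counts ways to write n as a sum of positive integers (order ignored).
Euler's pentagonal recurrence: p(k) = p(k-1) + p(k-2) - p(k-5) - p(k-7) + p(k-12) + p(k-15) - ... (offsets j(3j∓1)/2, signs ++--, p(0)=1, p(<0)=0).
DP table for k = 0..65: p(0)=1, p(1)=1, p(2)=2, p(3)=3, p(4)=5, p(5)=7, p(6)=11, p(7)=15, p(8)=22, p(9)=30, p(10)=42, p(11)=56, p(12)=77, p(13)=101, p(14)=135, p(15)=176, p(16)=231, p(17)=297, p(18)=385, p(19)=490, p(20)=627, p(21)=792, p(22)=1002, p(23)=1255, p(24)=1575, p(25)=1958, p(26)=2436, p(27)=3010, p(28)=3718, p(29)=4565, p(30)=5604, p(31)=6842, p(32)=8349, p(33)=10143, p(34)=12310, p(35)=14883, p(36)=17977, p(37)=21637, p(38)=26015, p(39)=31185, p(40)=37338, p(41)=44583, p(42)=53174, p(43)=63261, p(44)=75175, p(45)=89134, p(46)=105558, p(47)=124754, p(48)=147273, p(49)=173525, p(50)=204226, p(51)=239943, p(52)=281589, p(53)=329931, p(54)=386155, p(55)=451276, p(56)=526823, p(57)=614154, p(58)=715220, p(59)=831820, p(60)=966467, p(61)=1121505, p(62)=1300156, p(63)=1505499, p(64)=1741630, p(65)=2012558.
Final step: p(66) = p(65) + p(64) - p(61) - p(59) + p(54) + p(51) - p(44) - p(40) + p(31) + p(26) - p(15) - p(9)
= 2012558 + 1741630 - 1121505 - 831820 + 386155 + 239943 - 75175 - 37338 + 6842 + 2436 - 176 - 30
= 2323520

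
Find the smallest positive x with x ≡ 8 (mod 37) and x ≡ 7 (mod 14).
119

Using Chinese Remainder Theorem:
M = 37 × 14 = 518
M1 = 14, M2 = 37
y1 = 14^(-1) mod 37 = 8
y2 = 37^(-1) mod 14 = 11
x = (8×14×8 + 7×37×11) mod 518 = 119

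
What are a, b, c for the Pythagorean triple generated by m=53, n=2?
(2805, 212, 2813)

Euclid's formula: a = m² - n², b = 2mn, c = m² + n²
m = 53, n = 2
a = 53² - 2² = 2809 - 4 = 2805
b = 2 × 53 × 2 = 212
c = 53² + 2² = 2809 + 4 = 2813
Verification: 2805² + 212² = 7868025 + 44944 = 7912969 = 2813² ✓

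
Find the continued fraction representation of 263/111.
[2; 2, 1, 2, 2, 2, 2]

Euclidean algorithm steps:
263 = 2 × 111 + 41
111 = 2 × 41 + 29
41 = 1 × 29 + 12
29 = 2 × 12 + 5
12 = 2 × 5 + 2
5 = 2 × 2 + 1
2 = 2 × 1 + 0
Continued fraction: [2; 2, 1, 2, 2, 2, 2]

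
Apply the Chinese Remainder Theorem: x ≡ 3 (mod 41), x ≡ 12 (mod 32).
44

Using Chinese Remainder Theorem:
M = 41 × 32 = 1312
M1 = 32, M2 = 41
y1 = 32^(-1) mod 41 = 9
y2 = 41^(-1) mod 32 = 25
x = (3×32×9 + 12×41×25) mod 1312 = 44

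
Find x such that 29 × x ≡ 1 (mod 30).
29

gcd(29, 30) = 1, so the inverse exists.
Extended Euclidean algorithm on (30, 29):
30 = 1 × 29 + 1  ⟹  1 = (1)·30 + (-1)·29
So (-1)·29 ≡ 1 (mod 30), i.e. 29^(-1) ≡ -1 ≡ 29 (mod 30).
Check: 29 × 29 = 841 ≡ 1 (mod 30)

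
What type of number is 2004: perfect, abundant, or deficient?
abundant

Proper divisors of 2004: sum = 1 + 2 + 3 + 4 + 6 + 12 + 167 + 334 + 501 + 668 + 1002 = 2700
Since 2700 > 2004, 2004 is abundant.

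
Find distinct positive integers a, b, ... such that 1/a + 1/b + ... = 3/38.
1/13 + 1/494

Greedy algorithm:
3/38: ceiling(38/3) = 13, use 1/13
1/494: ceiling(494/1) = 494, use 1/494
Result: 3/38 = 1/13 + 1/494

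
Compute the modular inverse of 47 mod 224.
143

gcd(47, 224) = 1, so the inverse exists.
Extended Euclidean algorithm on (224, 47):
224 = 4 × 47 + 36  ⟹  36 = (1)·224 + (-4)·47
47 = 1 × 36 + 11  ⟹  11 = (-1)·224 + (5)·47
36 = 3 × 11 + 3  ⟹  3 = (4)·224 + (-19)·47
11 = 3 × 3 + 2  ⟹  2 = (-13)·224 + (62)·47
3 = 1 × 2 + 1  ⟹  1 = (17)·224 + (-81)·47
So (-81)·47 ≡ 1 (mod 224), i.e. 47^(-1) ≡ -81 ≡ 143 (mod 224).
Check: 47 × 143 = 6721 ≡ 1 (mod 224)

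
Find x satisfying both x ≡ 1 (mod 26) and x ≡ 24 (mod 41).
885

Using Chinese Remainder Theorem:
M = 26 × 41 = 1066
M1 = 41, M2 = 26
y1 = 41^(-1) mod 26 = 7
y2 = 26^(-1) mod 41 = 30
x = (1×41×7 + 24×26×30) mod 1066 = 885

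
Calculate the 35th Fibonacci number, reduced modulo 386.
135

Matrix identity: Q^n = [[F_(n+1), F_n], [F_n, F_(n-1)]] with Q = [[1,1],[1,0]].
n = 35 = 100011₂. Square-and-multiply, entries mod 386:
Q^1 = [[1,1],[1,0]]
Q^2 = (Q^1)² = [[2,1],[1,1]]
Q^4 = (Q^2)² = [[5,3],[3,2]]
Q^8 = (Q^4)² = [[34,21],[21,13]]
Q^17 = (Q^8)²·Q = [[268,53],[53,215]]
Q^35 = (Q^17)²·Q = [[258,135],[135,123]]
F_35 mod 386 = Q^35[0][1] = 135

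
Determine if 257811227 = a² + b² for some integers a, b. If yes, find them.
Not possible

Factorization: 257811227 = 37 × 191^3
By Fermat: n is sum of two squares iff every prime p ≡ 3 (mod 4) appears to even power.
Prime(s) ≡ 3 (mod 4) with odd exponent: [(191, 3)]
Therefore 257811227 cannot be expressed as a² + b².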